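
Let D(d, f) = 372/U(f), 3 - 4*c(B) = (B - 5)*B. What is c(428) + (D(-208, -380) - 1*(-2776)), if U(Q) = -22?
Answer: -1870051/44 ≈ -42501.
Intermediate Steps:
c(B) = ¾ - B*(-5 + B)/4 (c(B) = ¾ - (B - 5)*B/4 = ¾ - (-5 + B)*B/4 = ¾ - B*(-5 + B)/4)
D(d, f) = -186/11 (D(d, f) = 372/(-22) = 372*(-1/22) = -186/11)
c(428) + (D(-208, -380) - 1*(-2776)) = (¾ - ¼*428² + (5/4)*428) + (-186/11 - 1*(-2776)) = (¾ - ¼*183184 + 535) + (-186/11 + 2776) = (¾ - 45796 + 535) + 30350/11 = -181041/4 + 30350/11 = -1870051/44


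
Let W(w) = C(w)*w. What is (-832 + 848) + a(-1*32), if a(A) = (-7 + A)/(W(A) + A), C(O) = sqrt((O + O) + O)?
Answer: 49703/3104 - 39*I*sqrt(6)/776 ≈ 16.013 - 0.12311*I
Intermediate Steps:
C(O) = sqrt(3)*sqrt(O) (C(O) = sqrt(2*O + O) = sqrt(3*O) = sqrt(3)*sqrt(O))
W(w) = sqrt(3)*w**(3/2) (W(w) = (sqrt(3)*sqrt(w))*w = sqrt(3)*w**(3/2))
a(A) = (-7 + A)/(A + sqrt(3)*A**(3/2)) (a(A) = (-7 + A)/(sqrt(3)*A**(3/2) + A) = (-7 + A)/(A + sqrt(3)*A**(3/2)))
(-832 + 848) + a(-1*32) = (-832 + 848) + (-7 - 1*32)/(-1*32 + sqrt(3)*(-1*32)**(3/2)) = 16 + (-7 - 32)/(-32 + sqrt(3)*(-32)**(3/2)) = 16 - 39/(-32 + sqrt(3)*(-128*I*sqrt(2))) = 16 - 39/(-32 - 128*I*sqrt(6))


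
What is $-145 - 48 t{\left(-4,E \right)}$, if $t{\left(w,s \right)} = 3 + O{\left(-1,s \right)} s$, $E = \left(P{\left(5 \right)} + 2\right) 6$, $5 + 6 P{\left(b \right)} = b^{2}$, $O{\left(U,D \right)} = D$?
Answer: $-49441$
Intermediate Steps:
$P{\left(b \right)} = - \frac{5}{6} + \frac{b^{2}}{6}$
$E = 32$ ($E = \left(\left(- \frac{5}{6} + \frac{5^{2}}{6}\right) + 2\right) 6 = \left(\left(- \frac{5}{6} + \frac{1}{6} \cdot 25\right) + 2\right) 6 = \left(\left(- \frac{5}{6} + \frac{25}{6}\right) + 2\right) 6 = \left(\frac{10}{3} + 2\right) 6 = \frac{16}{3} \cdot 6 = 32$)
$t{\left(w,s \right)} = 3 + s^{2}$ ($t{\left(w,s \right)} = 3 + s s = 3 + s^{2}$)
$-145 - 48 t{\left(-4,E \right)} = -145 - 48 \left(3 + 32^{2}\right) = -145 - 48 \left(3 + 1024\right) = -145 - 49296 = -49441$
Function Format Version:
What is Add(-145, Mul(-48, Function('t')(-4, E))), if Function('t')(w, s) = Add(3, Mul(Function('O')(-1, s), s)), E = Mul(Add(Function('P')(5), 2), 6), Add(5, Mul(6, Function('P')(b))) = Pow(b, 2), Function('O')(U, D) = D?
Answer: -49441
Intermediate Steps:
Function('P')(b) = Add(Rational(-5, 6), Mul(Rational(1, 6), Pow(b, 2)))
E = 32 (E = Mul(Add(Add(Rational(-5, 6), Mul(Rational(1, 6), Pow(5, 2))), 2), 6) = Mul(Add(Add(Rational(-5, 6), Mul(Rational(1, 6), 25)), 2), 6) = Mul(Add(Add(Rational(-5, 6), Rational(25, 6)), 2), 6) = Mul(Add(Rational(10, 3), 2), 6) = Mul(Rational(16, 3), 6) = 32)
Function('t')(w, s) = Add(3, Pow(s, 2)) (Function('t')(w, s) = Add(3, Mul(s, s)) = Add(3, Pow(s, 2)))
Add(-145, Mul(-48, Function('t')(-4, E))) = Add(-145, Mul(-48, Add(3, Pow(32, 2)))) = Add(-145, Mul(-48, Add(3, 1024))) = Add(-145, Mul(-48, 1027)) = Add(-145, -49296) = -49441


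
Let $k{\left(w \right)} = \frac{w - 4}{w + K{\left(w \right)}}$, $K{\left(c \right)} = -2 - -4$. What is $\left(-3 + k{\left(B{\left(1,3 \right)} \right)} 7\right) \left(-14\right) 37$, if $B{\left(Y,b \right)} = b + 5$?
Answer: $\frac{518}{5} \approx 103.6$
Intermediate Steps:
$B{\left(Y,b \right)} = 5 + b$
$K{\left(c \right)} = 2$ ($K{\left(c \right)} = -2 + 4 = 2$)
$k{\left(w \right)} = \frac{-4 + w}{2 + w}$ ($k{\left(w \right)} = \frac{w - 4}{w + 2} = \frac{-4 + w}{2 + w}$)
$\left(-3 + k{\left(B{\left(1,3 \right)} \right)} 7\right) \left(-14\right) 37 = \left(-3 + \frac{-4 + \left(5 + 3\right)}{2 + \left(5 + 3\right)} 7\right) \left(-14\right) 37 = \left(-3 + \frac{-4 + 8}{2 + 8} \cdot 7\right) \left(-14\right) 37 = \left(-3 + \frac{1}{10} \cdot 4 \cdot 7\right) \left(-14\right) 37 = \left(-3 + \frac{2}{5} \cdot 7\right) \left(-14\right) 37 = \left(-3 + \frac{14}{5}\right) \left(-14\right) 37 = \left(- \frac{1}{5}\right) \left(-14\right) 37 = \frac{14}{5} \cdot 37 = \frac{518}{5}$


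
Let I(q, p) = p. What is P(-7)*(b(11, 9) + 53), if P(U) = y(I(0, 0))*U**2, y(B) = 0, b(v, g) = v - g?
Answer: 0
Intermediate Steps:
P(U) = 0 (P(U) = 0*U**2 = 0)
P(-7)*(b(11, 9) + 53) = 0*((11 - 1*9) + 53) = 0*((11 - 9) + 53) = 0*(2 + 53) = 0*55 = 0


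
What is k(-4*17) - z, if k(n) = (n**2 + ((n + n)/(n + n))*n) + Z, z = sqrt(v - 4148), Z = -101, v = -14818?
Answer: 4455 - I*sqrt(18966) ≈ 4455.0 - 137.72*I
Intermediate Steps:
z = I*sqrt(18966) (z = sqrt(-14818 - 4148) = sqrt(-18966) = I*sqrt(18966) ≈ 137.72*I)
k(n) = -101 + n + n**2 (k(n) = (n**2 + ((n + n)/(n + n))*n) - 101 = (n**2 + ((2*n)/((2*n)))*n) - 101 = (n**2 + ((2*n)*(1/(2*n)))*n) - 101 = (n**2 + 1*n) - 101 = (n**2 + n) - 101 = (n + n**2) - 101 = -101 + n + n**2)
k(-4*17) - z = (-101 - 4*17 + (-4*17)**2) - I*sqrt(18966) = (-101 - 68 + (-68)**2) - I*sqrt(18966) = (-101 - 68 + 4624) - I*sqrt(18966) = 4455 - I*sqrt(18966)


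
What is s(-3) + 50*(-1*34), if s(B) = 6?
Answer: -1694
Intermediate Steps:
s(-3) + 50*(-1*34) = 6 + 50*(-1*34) = 6 + 50*(-34) = 6 - 1700 = -1694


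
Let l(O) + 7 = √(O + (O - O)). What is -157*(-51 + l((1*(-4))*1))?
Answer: 9106 - 314*I ≈ 9106.0 - 314.0*I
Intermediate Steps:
l(O) = -7 + √O (l(O) = -7 + √(O + (O - O)) = -7 + √(O + 0) = -7 + √O)
-157*(-51 + l((1*(-4))*1)) = -157*(-51 + (-7 + √((1*(-4))*1))) = -157*(-51 + (-7 + √(-4*1))) = -157*(-51 + (-7 + √(-4))) = -157*(-51 + (-7 + 2*I)) = -157*(-58 + 2*I) = 9106 - 314*I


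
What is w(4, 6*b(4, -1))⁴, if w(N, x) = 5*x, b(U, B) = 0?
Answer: 0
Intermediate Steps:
w(4, 6*b(4, -1))⁴ = (5*(6*0))⁴ = (5*0)⁴ = 0⁴ = 0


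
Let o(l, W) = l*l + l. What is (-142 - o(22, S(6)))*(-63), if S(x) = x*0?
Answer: 40824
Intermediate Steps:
S(x) = 0
o(l, W) = l + l² (o(l, W) = l² + l = l + l²)
(-142 - o(22, S(6)))*(-63) = (-142 - 22*(1 + 22))*(-63) = (-142 - 22*23)*(-63) = (-142 - 1*506)*(-63) = (-142 - 506)*(-63) = -648*(-63) = 40824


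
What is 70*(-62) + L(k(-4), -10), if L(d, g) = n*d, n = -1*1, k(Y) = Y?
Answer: -4336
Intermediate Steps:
n = -1
L(d, g) = -d
70*(-62) + L(k(-4), -10) = 70*(-62) - 1*(-4) = -4340 + 4 = -4336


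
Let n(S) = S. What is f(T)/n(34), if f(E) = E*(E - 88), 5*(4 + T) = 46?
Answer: -5382/425 ≈ -12.664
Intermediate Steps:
T = 26/5 (T = -4 + (⅕)*46 = -4 + 46/5 = 26/5 ≈ 5.2000)
f(E) = E*(-88 + E)
f(T)/n(34) = (26*(-88 + 26/5)/5)/34 = ((26/5)*(-414/5))*(1/34) = -10764/25*1/34 = -5382/425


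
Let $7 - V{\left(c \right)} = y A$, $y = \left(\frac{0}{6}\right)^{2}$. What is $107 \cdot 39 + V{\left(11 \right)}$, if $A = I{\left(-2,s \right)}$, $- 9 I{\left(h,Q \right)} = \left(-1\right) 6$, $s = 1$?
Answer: $4180$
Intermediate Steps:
$I{\left(h,Q \right)} = \frac{2}{3}$ ($I{\left(h,Q \right)} = - \frac{\left(-1\right) 6}{9} = \left(- \frac{1}{9}\right) \left(-6\right) = \frac{2}{3}$)
$y = 0$ ($y = \left(0 \cdot \frac{1}{6}\right)^{2} = 0^{2} = 0$)
$A = \frac{2}{3} \approx 0.66667$
$V{\left(c \right)} = 7$ ($V{\left(c \right)} = 7 - 0 \cdot \frac{2}{3} = 7 - 0 = 7 + 0 = 7$)
$107 \cdot 39 + V{\left(11 \right)} = 107 \cdot 39 + 7 = 4173 + 7 = 4180$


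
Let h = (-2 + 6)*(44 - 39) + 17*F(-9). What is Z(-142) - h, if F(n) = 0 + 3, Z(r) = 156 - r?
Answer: 227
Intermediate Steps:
F(n) = 3
h = 71 (h = (-2 + 6)*(44 - 39) + 17*3 = 4*5 + 51 = 20 + 51 = 71)
Z(-142) - h = (156 - 1*(-142)) - 1*71 = (156 + 142) - 71 = 298 - 71 = 227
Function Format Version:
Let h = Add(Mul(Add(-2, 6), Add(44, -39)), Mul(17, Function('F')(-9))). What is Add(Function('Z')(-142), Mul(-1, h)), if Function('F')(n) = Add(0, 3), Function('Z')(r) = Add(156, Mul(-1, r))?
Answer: 227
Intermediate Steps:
Function('F')(n) = 3
h = 71 (h = Add(Mul(Add(-2, 6), Add(44, -39)), Mul(17, 3)) = Add(Mul(4, 5), 51) = Add(20, 51) = 71)
Add(Function('Z')(-142), Mul(-1, h)) = Add(Add(156, Mul(-1, -142)), Mul(-1, 71)) = Add(Add(156, 142), -71) = Add(298, -71) = 227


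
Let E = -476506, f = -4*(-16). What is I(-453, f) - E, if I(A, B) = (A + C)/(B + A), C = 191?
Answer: 185361096/389 ≈ 4.7651e+5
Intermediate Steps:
f = 64
I(A, B) = (191 + A)/(A + B) (I(A, B) = (A + 191)/(B + A) = (191 + A)/(A + B))
I(-453, f) - E = (191 - 453)/(-453 + 64) - 1*(-476506) = -262/(-389) + 476506 = -1/389*(-262) + 476506 = 262/389 + 476506 = 185361096/389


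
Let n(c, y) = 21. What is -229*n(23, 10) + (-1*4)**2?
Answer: -4793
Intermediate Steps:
-229*n(23, 10) + (-1*4)**2 = -229*21 + (-1*4)**2 = -4809 + (-4)**2 = -4809 + 16 = -4793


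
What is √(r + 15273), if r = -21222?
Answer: 3*I*√661 ≈ 77.13*I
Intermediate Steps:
√(r + 15273) = √(-21222 + 15273) = √(-5949) = 3*I*√661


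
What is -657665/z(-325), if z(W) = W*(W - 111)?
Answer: -131533/28340 ≈ -4.6413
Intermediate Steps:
z(W) = W*(-111 + W)
-657665/z(-325) = -657665*(-1/(325*(-111 - 325))) = -657665/((-325*(-436))) = -657665/141700 = -657665*1/141700 = -131533/28340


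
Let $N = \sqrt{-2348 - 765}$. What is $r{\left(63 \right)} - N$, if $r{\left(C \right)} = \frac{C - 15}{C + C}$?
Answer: $\frac{8}{21} - i \sqrt{3113} \approx 0.38095 - 55.794 i$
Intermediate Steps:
$N = i \sqrt{3113}$ ($N = \sqrt{-3113} = i \sqrt{3113} \approx 55.794 i$)
$r{\left(C \right)} = \frac{-15 + C}{2 C}$
$r{\left(63 \right)} - N = \frac{-15 + 63}{2 \cdot 63} - i \sqrt{3113} = \frac{1}{2} \cdot \frac{1}{63} \cdot 48 - i \sqrt{3113} = \frac{8}{21} - i \sqrt{3113}$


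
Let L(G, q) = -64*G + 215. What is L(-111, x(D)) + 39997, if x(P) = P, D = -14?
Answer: 47316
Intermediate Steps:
L(G, q) = 215 - 64*G
L(-111, x(D)) + 39997 = (215 - 64*(-111)) + 39997 = (215 + 7104) + 39997 = 7319 + 39997 = 47316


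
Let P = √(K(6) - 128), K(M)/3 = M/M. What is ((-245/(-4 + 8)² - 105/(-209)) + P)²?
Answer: 1054933625/11182336 - 247625*I*√5/1672 ≈ 94.339 - 331.16*I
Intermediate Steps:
K(M) = 3 (K(M) = 3*(M/M) = 3*1 = 3)
P = 5*I*√5 (P = √(3 - 128) = √(-125) = 5*I*√5 ≈ 11.18*I)
((-245/(-4 + 8)² - 105/(-209)) + P)² = ((-245/(-4 + 8)² - 105/(-209)) + 5*I*√5)² = ((-245/(4²) - 105*(-1/209)) + 5*I*√5)² = ((-245/16 + 105/209) + 5*I*√5)² = (-49525/3344 + 5*I*√5)²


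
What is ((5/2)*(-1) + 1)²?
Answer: 9/4 ≈ 2.2500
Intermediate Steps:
((5/2)*(-1) + 1)² = (-5/2 + 1)² = (-3/2)² = 9/4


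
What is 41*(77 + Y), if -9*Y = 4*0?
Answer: 3157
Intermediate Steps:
Y = 0 (Y = -4*0/9 = -⅑*0 = 0)
41*(77 + Y) = 41*(77 + 0) = 41*77 = 3157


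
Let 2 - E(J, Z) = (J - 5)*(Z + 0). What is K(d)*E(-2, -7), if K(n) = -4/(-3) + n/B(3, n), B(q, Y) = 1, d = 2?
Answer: -470/3 ≈ -156.67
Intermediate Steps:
E(J, Z) = 2 - Z*(-5 + J) (E(J, Z) = 2 - (J - 5)*(Z + 0) = 2 - (-5 + J)*Z = 2 - Z*(-5 + J))
K(n) = 4/3 + n (K(n) = -4/(-3) + n/1 = -4*(-⅓) + n*1 = 4/3 + n)
K(d)*E(-2, -7) = (4/3 + 2)*(2 + 5*(-7) - 1*(-2)*(-7)) = 10*(2 - 35 - 14)/3 = (10/3)*(-47) = -470/3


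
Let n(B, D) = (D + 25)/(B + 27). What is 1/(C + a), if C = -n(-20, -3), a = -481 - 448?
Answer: -7/6525 ≈ -0.0010728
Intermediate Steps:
n(B, D) = (25 + D)/(27 + B)
a = -929
C = -22/7 (C = -(25 - 3)/(27 - 20) = -22/7 ≈ -3.1429)
1/(C + a) = 1/(-22/7 - 929) = 1/(-6525/7) = -7/6525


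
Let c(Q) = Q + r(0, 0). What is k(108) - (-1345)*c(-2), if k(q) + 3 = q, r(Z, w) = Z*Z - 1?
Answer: -3930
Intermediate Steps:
r(Z, w) = -1 + Z² (r(Z, w) = Z² - 1 = -1 + Z²)
k(q) = -3 + q
c(Q) = -1 + Q (c(Q) = Q + (-1 + 0²) = Q + (-1 + 0) = Q - 1 = -1 + Q)
k(108) - (-1345)*c(-2) = (-3 + 108) - (-1345)*(-1 - 2) = 105 - (-1345)*(-3) = 105 - 1*4035 = 105 - 4035 = -3930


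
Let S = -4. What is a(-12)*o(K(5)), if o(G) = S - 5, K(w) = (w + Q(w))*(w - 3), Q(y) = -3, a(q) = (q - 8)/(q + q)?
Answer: -15/2 ≈ -7.5000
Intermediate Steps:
a(q) = (-8 + q)/(2*q) (a(q) = (-8 + q)/((2*q)) = (-8 + q)*(1/(2*q)) = (-8 + q)/(2*q))
K(w) = (-3 + w)² (K(w) = (w - 3)*(w - 3) = (-3 + w)*(-3 + w) = (-3 + w)²)
o(G) = -9 (o(G) = -4 - 5 = -9)
a(-12)*o(K(5)) = ((½)*(-8 - 12)/(-12))*(-9) = ((½)*(-1/12)*(-20))*(-9) = (⅚)*(-9) = -15/2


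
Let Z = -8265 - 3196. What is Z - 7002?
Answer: -18463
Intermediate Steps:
Z = -11461
Z - 7002 = -11461 - 7002 = -18463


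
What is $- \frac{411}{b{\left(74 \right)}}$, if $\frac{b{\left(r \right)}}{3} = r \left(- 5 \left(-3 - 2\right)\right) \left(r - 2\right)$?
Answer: $- \frac{137}{133200} \approx -0.0010285$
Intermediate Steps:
$b{\left(r \right)} = 75 r \left(-2 + r\right)$ ($b{\left(r \right)} = 3 r \left(- 5 \left(-3 - 2\right)\right) \left(r - 2\right) = 3 r \left(\left(-5\right) \left(-5\right)\right) \left(r - 2\right) = 3 r 25 \left(-2 + r\right) = 3 \cdot 25 r \left(-2 + r\right) = 75 r \left(-2 + r\right)$)
$- \frac{411}{b{\left(74 \right)}} = - \frac{411}{75 \cdot 74 \left(-2 + 74\right)} = - \frac{411}{75 \cdot 74 \cdot 72} = - \frac{411}{399600} = \left(-411\right) \frac{1}{399600} = - \frac{137}{133200}$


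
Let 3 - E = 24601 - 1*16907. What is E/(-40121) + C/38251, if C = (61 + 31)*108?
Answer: 692830697/1534668371 ≈ 0.45145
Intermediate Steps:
E = -7691 (E = 3 - (24601 - 1*16907) = 3 - (24601 - 16907) = 3 - 1*7694 = 3 - 7694 = -7691)
C = 9936 (C = 92*108 = 9936)
E/(-40121) + C/38251 = -7691/(-40121) + 9936/38251 = -7691*(-1/40121) + 9936*(1/38251) = 7691/40121 + 9936/38251 = 692830697/1534668371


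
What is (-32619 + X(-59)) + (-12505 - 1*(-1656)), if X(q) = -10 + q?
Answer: -43537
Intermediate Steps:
(-32619 + X(-59)) + (-12505 - 1*(-1656)) = (-32619 + (-10 - 59)) + (-12505 - 1*(-1656)) = (-32619 - 69) + (-12505 + 1656) = -32688 - 10849 = -43537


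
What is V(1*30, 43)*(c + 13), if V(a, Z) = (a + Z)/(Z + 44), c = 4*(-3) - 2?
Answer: -73/87 ≈ -0.83908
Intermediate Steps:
c = -14 (c = -12 - 2 = -14)
V(a, Z) = (Z + a)/(44 + Z)
V(1*30, 43)*(c + 13) = ((43 + 1*30)/(44 + 43))*(-14 + 13) = ((43 + 30)/87)*(-1) = ((1/87)*73)*(-1) = (73/87)*(-1) = -73/87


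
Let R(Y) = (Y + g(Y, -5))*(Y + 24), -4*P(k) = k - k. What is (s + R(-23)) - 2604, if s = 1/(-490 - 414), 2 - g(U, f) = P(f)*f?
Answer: -2373001/904 ≈ -2625.0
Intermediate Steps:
P(k) = 0 (P(k) = -(k - k)/4 = -¼*0 = 0)
g(U, f) = 2 (g(U, f) = 2 - 0*f = 2 - 1*0 = 2 + 0 = 2)
R(Y) = (2 + Y)*(24 + Y) (R(Y) = (Y + 2)*(Y + 24) = (2 + Y)*(24 + Y))
s = -1/904 (s = 1/(-904) = -1/904 ≈ -0.0011062)
(s + R(-23)) - 2604 = (-1/904 + (48 + (-23)² + 26*(-23))) - 2604 = (-1/904 + (48 + 529 - 598)) - 2604 = (-1/904 - 21) - 2604 = -18985/904 - 2604 = -2373001/904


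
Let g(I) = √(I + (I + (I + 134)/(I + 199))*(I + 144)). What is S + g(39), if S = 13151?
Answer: 13151 + 3*√46001354/238 ≈ 13237.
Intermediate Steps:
g(I) = √(I + (144 + I)*(I + (134 + I)/(199 + I))) (g(I) = √(I + (I + (134 + I)/(199 + I))*(144 + I)) = √(I + (144 + I)*(I + (134 + I)/(199 + I))))
S + g(39) = 13151 + √((19296 + 39³ + 345*39² + 29133*39)/(199 + 39)) = 13151 + √((19296 + 59319 + 345*1521 + 1136187)/238) = 13151 + √((19296 + 59319 + 524745 + 1136187)/238) = 13151 + √((1/238)*1739547) = 13151 + √(1739547/238) = 13151 + 3*√46001354/238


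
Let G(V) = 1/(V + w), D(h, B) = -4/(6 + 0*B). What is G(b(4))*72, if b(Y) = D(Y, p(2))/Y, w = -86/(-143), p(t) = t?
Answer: 61776/373 ≈ 165.62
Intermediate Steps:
w = 86/143 (w = -86*(-1/143) = 86/143 ≈ 0.60140)
D(h, B) = -2/3 (D(h, B) = -4/(6 + 0) = -4/6 = -4*1/6 = -2/3)
b(Y) = -2/(3*Y)
G(V) = 1/(86/143 + V) (G(V) = 1/(V + 86/143) = 1/(86/143 + V))
G(b(4))*72 = (143/(86 + 143*(-2/3/4)))*72 = (143/(86 + 143*(-2/3*1/4)))*72 = (143/(86 + 143*(-1/6)))*72 = (143/(86 - 143/6))*72 = (143/(373/6))*72 = (143*(6/373))*72 = (858/373)*72 = 61776/373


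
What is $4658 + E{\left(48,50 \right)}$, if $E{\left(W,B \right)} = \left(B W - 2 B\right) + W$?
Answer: $7006$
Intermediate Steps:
$E{\left(W,B \right)} = W - 2 B + B W$ ($E{\left(W,B \right)} = \left(- 2 B + B W\right) + W = W - 2 B + B W$)
$4658 + E{\left(48,50 \right)} = 4658 + \left(48 - 100 + 50 \cdot 48\right) = 4658 + \left(48 - 100 + 2400\right) = 4658 + 2348 = 7006$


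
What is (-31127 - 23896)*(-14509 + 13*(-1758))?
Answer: 2055824349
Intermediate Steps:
(-31127 - 23896)*(-14509 + 13*(-1758)) = -55023*(-14509 - 22854) = -55023*(-37363) = 2055824349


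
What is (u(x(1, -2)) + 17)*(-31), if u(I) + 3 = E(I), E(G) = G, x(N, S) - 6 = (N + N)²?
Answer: -744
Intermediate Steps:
x(N, S) = 6 + 4*N² (x(N, S) = 6 + (N + N)² = 6 + (2*N)² = 6 + 4*N²)
u(I) = -3 + I
(u(x(1, -2)) + 17)*(-31) = ((-3 + (6 + 4*1²)) + 17)*(-31) = ((-3 + (6 + 4*1)) + 17)*(-31) = ((-3 + (6 + 4)) + 17)*(-31) = ((-3 + 10) + 17)*(-31) = (7 + 17)*(-31) = 24*(-31) = -744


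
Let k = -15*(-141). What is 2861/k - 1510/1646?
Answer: 757778/1740645 ≈ 0.43534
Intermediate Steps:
k = 2115
2861/k - 1510/1646 = 2861/2115 - 1510/1646 = 2861*(1/2115) - 1510*1/1646 = 2861/2115 - 755/823 = 757778/1740645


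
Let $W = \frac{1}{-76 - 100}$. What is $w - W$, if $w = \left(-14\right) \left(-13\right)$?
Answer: $\frac{32033}{176} \approx 182.01$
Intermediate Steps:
$w = 182$
$W = - \frac{1}{176}$ ($W = \frac{1}{-176} = - \frac{1}{176} \approx -0.0056818$)
$w - W = 182 - - \frac{1}{176} = 182 + \frac{1}{176} = \frac{32033}{176}$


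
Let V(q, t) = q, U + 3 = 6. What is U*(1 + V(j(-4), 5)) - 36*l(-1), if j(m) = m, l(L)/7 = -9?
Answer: 2259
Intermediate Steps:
U = 3 (U = -3 + 6 = 3)
l(L) = -63 (l(L) = 7*(-9) = -63)
U*(1 + V(j(-4), 5)) - 36*l(-1) = 3*(1 - 4) - 36*(-63) = 3*(-3) + 2268 = -9 + 2268 = 2259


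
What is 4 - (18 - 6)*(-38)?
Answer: 460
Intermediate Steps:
4 - (18 - 6)*(-38) = 4 - 1*12*(-38) = 4 - 12*(-38) = 4 + 456 = 460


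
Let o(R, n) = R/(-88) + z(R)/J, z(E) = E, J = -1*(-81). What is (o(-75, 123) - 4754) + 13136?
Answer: 19915457/2376 ≈ 8381.9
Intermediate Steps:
J = 81
o(R, n) = 7*R/7128 (o(R, n) = R/(-88) + R/81 = R*(-1/88) + R*(1/81) = -R/88 + R/81 = 7*R/7128)
(o(-75, 123) - 4754) + 13136 = ((7/7128)*(-75) - 4754) + 13136 = (-175/2376 - 4754) + 13136 = -11295679/2376 + 13136 = 19915457/2376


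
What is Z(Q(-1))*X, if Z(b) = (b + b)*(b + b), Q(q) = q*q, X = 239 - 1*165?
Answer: 296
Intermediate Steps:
X = 74 (X = 239 - 165 = 74)
Q(q) = q**2
Z(b) = 4*b**2 (Z(b) = (2*b)*(2*b) = 4*b**2)
Z(Q(-1))*X = (4*((-1)**2)**2)*74 = (4*1**2)*74 = (4*1)*74 = 4*74 = 296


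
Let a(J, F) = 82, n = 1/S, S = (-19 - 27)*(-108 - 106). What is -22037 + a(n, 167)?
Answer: -21955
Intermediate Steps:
S = 9844 (S = -46*(-214) = 9844)
n = 1/9844 ≈ 0.00010158
-22037 + a(n, 167) = -22037 + 82 = -21955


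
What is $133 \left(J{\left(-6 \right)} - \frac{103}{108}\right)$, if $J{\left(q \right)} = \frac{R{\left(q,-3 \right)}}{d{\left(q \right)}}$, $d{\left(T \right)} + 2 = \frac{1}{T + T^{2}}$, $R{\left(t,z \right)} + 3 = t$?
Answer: $\frac{3070039}{6372} \approx 481.8$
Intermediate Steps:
$R{\left(t,z \right)} = -3 + t$
$d{\left(T \right)} = -2 + \frac{1}{T + T^{2}}$
$J{\left(q \right)} = \frac{q \left(1 + q\right) \left(-3 + q\right)}{1 - 2 q - 2 q^{2}}$ ($J{\left(q \right)} = \frac{-3 + q}{\frac{1}{q} \frac{1}{1 + q} \left(1 - 2 q - 2 q^{2}\right)} = \left(-3 + q\right) \frac{q \left(1 + q\right)}{1 - 2 q - 2 q^{2}} = \frac{q \left(1 + q\right) \left(-3 + q\right)}{1 - 2 q - 2 q^{2}}$)
$133 \left(J{\left(-6 \right)} - \frac{103}{108}\right) = 133 \left(\left(-1\right) \left(-6\right) \frac{1}{-1 + 2 \left(-6\right) + 2 \left(-6\right)^{2}} \left(1 - 6\right) \left(-3 - 6\right) - \frac{103}{108}\right) = 133 \left(\left(-1\right) \left(-6\right) \frac{1}{-1 - 12 + 2 \cdot 36} \left(-5\right) \left(-9\right) - \frac{103}{108}\right) = 133 \left(\left(-1\right) \left(-6\right) \frac{1}{-1 - 12 + 72} \left(-5\right) \left(-9\right) - \frac{103}{108}\right) = 133 \left(\left(-1\right) \left(-6\right) \frac{1}{59} \left(-5\right) \left(-9\right) - \frac{103}{108}\right) = 133 \left(\frac{270}{59} - \frac{103}{108}\right) = 133 \cdot \frac{23083}{6372} = \frac{3070039}{6372}$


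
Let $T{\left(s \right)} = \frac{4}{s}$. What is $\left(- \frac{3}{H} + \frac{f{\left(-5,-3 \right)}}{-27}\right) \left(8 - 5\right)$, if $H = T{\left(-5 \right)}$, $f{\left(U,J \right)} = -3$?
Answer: $\frac{139}{12} \approx 11.583$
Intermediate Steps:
$H = - \frac{4}{5}$ ($H = \frac{4}{-5} = 4 \left(- \frac{1}{5}\right) = - \frac{4}{5} \approx -0.8$)
$\left(- \frac{3}{H} + \frac{f{\left(-5,-3 \right)}}{-27}\right) \left(8 - 5\right) = \left(- \frac{3}{- \frac{4}{5}} - \frac{3}{-27}\right) \left(8 - 5\right) = \left(\left(-3\right) \left(- \frac{5}{4}\right) - - \frac{1}{9}\right) \left(8 - 5\right) = \left(\frac{15}{4} + \frac{1}{9}\right) 3 = \frac{139}{36} \cdot 3 = \frac{139}{12}$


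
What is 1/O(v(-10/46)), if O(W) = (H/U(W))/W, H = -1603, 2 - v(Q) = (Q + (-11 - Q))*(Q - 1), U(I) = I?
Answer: -68644/847987 ≈ -0.080949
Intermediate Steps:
v(Q) = -9 + 11*Q (v(Q) = 2 - (Q + (-11 - Q))*(Q - 1) = 2 - (-11)*(-1 + Q) = 2 - (11 - 11*Q) = 2 + (-11 + 11*Q) = -9 + 11*Q)
O(W) = -1603/W**2 (O(W) = (-1603/W)/W = -1603/W**2)
1/O(v(-10/46)) = 1/(-1603/(-9 + 11*(-10/46))**2) = 1/(-1603/(-9 + 11*(-10*1/46))**2) = 1/(-1603/(-9 + 11*(-5/23))**2) = 1/(-1603/(-9 - 55/23)**2) = 1/(-1603/(-262/23)**2) = 1/(-1603*529/68644) = 1/(-847987/68644) = -68644/847987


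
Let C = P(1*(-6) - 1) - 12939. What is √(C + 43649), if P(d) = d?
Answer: √30703 ≈ 175.22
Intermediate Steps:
C = -12946 (C = (1*(-6) - 1) - 12939 = (-6 - 1) - 12939 = -7 - 12939 = -12946)
√(C + 43649) = √(-12946 + 43649) = √30703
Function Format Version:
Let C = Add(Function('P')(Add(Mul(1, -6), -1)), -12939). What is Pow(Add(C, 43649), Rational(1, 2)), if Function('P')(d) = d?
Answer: Pow(30703, Rational(1, 2)) ≈ 175.22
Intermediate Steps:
C = -12946 (C = Add(Add(Mul(1, -6), -1), -12939) = Add(Add(-6, -1), -12939) = Add(-7, -12939) = -12946)
Pow(Add(C, 43649), Rational(1, 2)) = Pow(Add(-12946, 43649), Rational(1, 2)) = Pow(30703, Rational(1, 2))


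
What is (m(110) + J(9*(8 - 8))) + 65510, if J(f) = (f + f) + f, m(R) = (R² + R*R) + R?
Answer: 89820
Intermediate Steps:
m(R) = R + 2*R² (m(R) = (R² + R²) + R = 2*R² + R = R + 2*R²)
J(f) = 3*f (J(f) = 2*f + f = 3*f)
(m(110) + J(9*(8 - 8))) + 65510 = (110*(1 + 2*110) + 3*(9*(8 - 8))) + 65510 = (110*(1 + 220) + 3*(9*0)) + 65510 = (110*221 + 3*0) + 65510 = (24310 + 0) + 65510 = 24310 + 65510 = 89820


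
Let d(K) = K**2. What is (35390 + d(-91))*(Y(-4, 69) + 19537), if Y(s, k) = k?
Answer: 856213626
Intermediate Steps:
(35390 + d(-91))*(Y(-4, 69) + 19537) = (35390 + (-91)**2)*(69 + 19537) = (35390 + 8281)*19606 = 43671*19606 = 856213626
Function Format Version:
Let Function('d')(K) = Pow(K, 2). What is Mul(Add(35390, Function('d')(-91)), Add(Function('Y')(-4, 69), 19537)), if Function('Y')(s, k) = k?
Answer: 856213626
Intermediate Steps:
Mul(Add(35390, Function('d')(-91)), Add(Function('Y')(-4, 69), 19537)) = Mul(Add(35390, Pow(-91, 2)), Add(69, 19537)) = Mul(Add(35390, 8281), 19606) = Mul(43671, 19606) = 856213626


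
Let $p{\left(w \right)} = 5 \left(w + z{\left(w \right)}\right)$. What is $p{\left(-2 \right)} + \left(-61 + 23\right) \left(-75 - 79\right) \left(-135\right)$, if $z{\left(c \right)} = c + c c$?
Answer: $-790020$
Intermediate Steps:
$z{\left(c \right)} = c + c^{2}$
$p{\left(w \right)} = 5 w + 5 w \left(1 + w\right)$ ($p{\left(w \right)} = 5 \left(w + w \left(1 + w\right)\right) = 5 w + 5 w \left(1 + w\right)$)
$p{\left(-2 \right)} + \left(-61 + 23\right) \left(-75 - 79\right) \left(-135\right) = 5 \left(-2\right) \left(2 - 2\right) + \left(-61 + 23\right) \left(-75 - 79\right) \left(-135\right) = 5 \left(-2\right) 0 + \left(-38\right) \left(-154\right) \left(-135\right) = 0 + 5852 \left(-135\right) = 0 - 790020 = -790020$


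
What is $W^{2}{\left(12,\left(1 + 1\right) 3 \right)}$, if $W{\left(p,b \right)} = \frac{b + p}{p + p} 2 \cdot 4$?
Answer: $36$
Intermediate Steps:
$W{\left(p,b \right)} = \frac{4 \left(b + p\right)}{p}$ ($W{\left(p,b \right)} = \frac{b + p}{2 p} 2 \cdot 4 = \frac{b + p}{p} 4 = \frac{4 \left(b + p\right)}{p}$)
$W^{2}{\left(12,\left(1 + 1\right) 3 \right)} = \left(4 + \frac{4 \left(1 + 1\right) 3}{12}\right)^{2} = \left(4 + 4 \cdot 2 \cdot 3 \cdot \frac{1}{12}\right)^{2} = \left(4 + 4 \cdot 6 \cdot \frac{1}{12}\right)^{2} = \left(4 + 2\right)^{2} = 6^{2} = 36$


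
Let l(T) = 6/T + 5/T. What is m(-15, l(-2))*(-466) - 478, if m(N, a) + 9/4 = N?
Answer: 15121/2 ≈ 7560.5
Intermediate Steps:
l(T) = 11/T
m(N, a) = -9/4 + N
m(-15, l(-2))*(-466) - 478 = (-9/4 - 15)*(-466) - 478 = -69/4*(-466) - 478 = 16077/2 - 478 = 15121/2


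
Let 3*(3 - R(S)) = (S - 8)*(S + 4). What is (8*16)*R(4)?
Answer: 5248/3 ≈ 1749.3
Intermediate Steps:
R(S) = 3 - (-8 + S)*(4 + S)/3 (R(S) = 3 - (S - 8)*(S + 4)/3 = 3 - (-8 + S)*(4 + S)/3)
(8*16)*R(4) = (8*16)*(41/3 - 1/3*4**2 + (4/3)*4) = 128*(41/3 - 1/3*16 + 16/3) = 128*(41/3 - 16/3 + 16/3) = 128*(41/3) = 5248/3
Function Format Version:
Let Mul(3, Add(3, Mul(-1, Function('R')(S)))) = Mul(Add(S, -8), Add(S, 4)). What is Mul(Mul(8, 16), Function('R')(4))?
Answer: Rational(5248, 3) ≈ 1749.3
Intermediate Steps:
Function('R')(S) = Add(3, Mul(Rational(-1, 3), Add(-8, S), Add(4, S))) (Function('R')(S) = Add(3, Mul(Rational(-1, 3), Mul(Add(S, -8), Add(S, 4)))) = Add(3, Mul(Rational(-1, 3), Mul(Add(-8, S), Add(4, S)))) = Add(3, Mul(Rational(-1, 3), Add(-8, S), Add(4, S))))
Mul(Mul(8, 16), Function('R')(4)) = Mul(Mul(8, 16), Add(Rational(41, 3), Mul(Rational(-1, 3), Pow(4, 2)), Mul(Rational(4, 3), 4))) = Mul(128, Add(Rational(41, 3), Mul(Rational(-1, 3), 16), Rational(16, 3))) = Mul(128, Add(Rational(41, 3), Rational(-16, 3), Rational(16, 3))) = Mul(128, Rational(41, 3)) = Rational(5248, 3)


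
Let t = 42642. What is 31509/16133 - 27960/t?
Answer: 148754683/114657231 ≈ 1.2974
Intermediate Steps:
31509/16133 - 27960/t = 31509/16133 - 27960/42642 = 31509*(1/16133) - 27960*1/42642 = 31509/16133 - 4660/7107 = 148754683/114657231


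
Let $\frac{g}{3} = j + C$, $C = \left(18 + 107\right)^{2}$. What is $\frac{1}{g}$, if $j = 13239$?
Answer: $\frac{1}{86592} \approx 1.1548 \cdot 10^{-5}$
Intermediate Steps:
$C = 15625$ ($C = 125^{2} = 15625$)
$g = 86592$ ($g = 3 \left(13239 + 15625\right) = 3 \cdot 28864 = 86592$)
$\frac{1}{g} = \frac{1}{86592}$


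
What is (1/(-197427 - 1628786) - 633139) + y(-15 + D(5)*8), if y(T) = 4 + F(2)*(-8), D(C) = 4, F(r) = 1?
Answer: -1156253977460/1826213 ≈ -6.3314e+5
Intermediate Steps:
y(T) = -4 (y(T) = 4 + 1*(-8) = 4 - 8 = -4)
(1/(-197427 - 1628786) - 633139) + y(-15 + D(5)*8) = (1/(-197427 - 1628786) - 633139) - 4 = (1/(-1826213) - 633139) - 4 = (-1/1826213 - 633139) - 4 = -1156246672608/1826213 - 4 = -1156253977460/1826213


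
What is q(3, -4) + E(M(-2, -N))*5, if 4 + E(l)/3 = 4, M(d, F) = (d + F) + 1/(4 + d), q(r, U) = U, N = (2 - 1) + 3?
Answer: -4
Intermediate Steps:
N = 4 (N = 1 + 3 = 4)
M(d, F) = F + d + 1/(4 + d) (M(d, F) = (F + d) + 1/(4 + d) = F + d + 1/(4 + d))
E(l) = 0 (E(l) = -12 + 3*4 = -12 + 12 = 0)
q(3, -4) + E(M(-2, -N))*5 = -4 + 0*5 = -4 + 0 = -4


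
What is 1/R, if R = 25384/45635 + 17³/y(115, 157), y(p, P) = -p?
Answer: -1049605/44257119 ≈ -0.023716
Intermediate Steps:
R = -44257119/1049605 (R = 25384/45635 + 17³/((-1*115)) = 25384*(1/45635) + 4913/(-115) = 25384/45635 + 4913*(-1/115) = 25384/45635 - 4913/115 = -44257119/1049605 ≈ -42.166)
1/R = 1/(-44257119/1049605) = -1049605/44257119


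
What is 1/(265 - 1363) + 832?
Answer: 913535/1098 ≈ 832.00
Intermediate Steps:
1/(265 - 1363) + 832 = 1/(-1098) + 832 = -1/1098 + 832 = 913535/1098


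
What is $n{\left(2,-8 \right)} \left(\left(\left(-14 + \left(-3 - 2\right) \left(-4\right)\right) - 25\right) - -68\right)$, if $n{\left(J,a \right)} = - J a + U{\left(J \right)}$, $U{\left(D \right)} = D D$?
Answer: $980$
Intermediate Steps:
$U{\left(D \right)} = D^{2}$
$n{\left(J,a \right)} = J^{2} - J a$ ($n{\left(J,a \right)} = - J a + J^{2} = J^{2} - J a$)
$n{\left(2,-8 \right)} \left(\left(\left(-14 + \left(-3 - 2\right) \left(-4\right)\right) - 25\right) - -68\right) = 2 \left(2 - -8\right) \left(\left(\left(-14 + \left(-3 - 2\right) \left(-4\right)\right) - 25\right) - -68\right) = 2 \left(2 + 8\right) \left(\left(\left(-14 - -20\right) - 25\right) + 68\right) = 2 \cdot 10 \left(\left(\left(-14 + 20\right) - 25\right) + 68\right) = 20 \left(\left(6 - 25\right) + 68\right) = 20 \left(-19 + 68\right) = 20 \cdot 49 = 980$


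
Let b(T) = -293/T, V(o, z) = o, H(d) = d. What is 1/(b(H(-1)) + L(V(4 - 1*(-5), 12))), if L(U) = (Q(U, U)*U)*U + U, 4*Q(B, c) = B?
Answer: 4/1937 ≈ 0.0020650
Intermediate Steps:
Q(B, c) = B/4
L(U) = U + U**3/4 (L(U) = ((U/4)*U)*U + U = (U**2/4)*U + U = U**3/4 + U = U + U**3/4)
1/(b(H(-1)) + L(V(4 - 1*(-5), 12))) = 1/(-293/(-1) + ((4 - 1*(-5)) + (4 - 1*(-5))**3/4)) = 1/(-293*(-1) + ((4 + 5) + (4 + 5)**3/4)) = 1/(293 + (9 + (1/4)*9**3)) = 1/(293 + (9 + (1/4)*729)) = 1/(293 + (9 + 729/4)) = 1/(293 + 765/4) = 1/(1937/4) = 4/1937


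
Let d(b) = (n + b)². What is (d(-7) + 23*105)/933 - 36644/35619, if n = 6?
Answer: 17288884/11077509 ≈ 1.5607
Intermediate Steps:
d(b) = (6 + b)²
(d(-7) + 23*105)/933 - 36644/35619 = ((6 - 7)² + 23*105)/933 - 36644/35619 = ((-1)² + 2415)*(1/933) - 36644*1/35619 = (1 + 2415)*(1/933) - 36644/35619 = 2416*(1/933) - 36644/35619 = 2416/933 - 36644/35619 = 17288884/11077509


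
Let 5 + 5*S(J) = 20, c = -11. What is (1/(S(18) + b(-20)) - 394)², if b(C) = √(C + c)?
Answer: (930628*√31 + 3417555*I)/(2*(3*√31 + 11*I)) ≈ 1.5518e+5 + 109.66*I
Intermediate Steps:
S(J) = 3 (S(J) = -1 + (⅕)*20 = -1 + 4 = 3)
b(C) = √(-11 + C) (b(C) = √(C - 11) = √(-11 + C))
(1/(S(18) + b(-20)) - 394)² = (1/(3 + √(-11 - 20)) - 394)² = (1/(3 + √(-31)) - 394)² = (1/(3 + I*√31) - 394)² = (-394 + 1/(3 + I*√31))²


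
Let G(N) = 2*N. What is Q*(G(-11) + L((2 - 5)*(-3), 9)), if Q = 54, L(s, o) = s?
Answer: -702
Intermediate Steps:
Q*(G(-11) + L((2 - 5)*(-3), 9)) = 54*(2*(-11) + (2 - 5)*(-3)) = 54*(-22 - 3*(-3)) = 54*(-22 + 9) = 54*(-13) = -702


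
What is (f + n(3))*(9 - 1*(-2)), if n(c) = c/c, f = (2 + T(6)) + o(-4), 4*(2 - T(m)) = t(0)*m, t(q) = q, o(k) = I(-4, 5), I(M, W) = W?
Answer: 110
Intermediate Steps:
o(k) = 5
T(m) = 2 (T(m) = 2 - 0*m = 2 - ¼*0 = 2 + 0 = 2)
f = 9 (f = (2 + 2) + 5 = 4 + 5 = 9)
n(c) = 1
(f + n(3))*(9 - 1*(-2)) = (9 + 1)*(9 - 1*(-2)) = 10*(9 + 2) = 10*11 = 110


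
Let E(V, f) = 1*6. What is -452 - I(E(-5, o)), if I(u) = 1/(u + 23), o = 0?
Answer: -13109/29 ≈ -452.03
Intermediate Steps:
E(V, f) = 6
I(u) = 1/(23 + u)
-452 - I(E(-5, o)) = -452 - 1/(23 + 6) = -452 - 1/29 = -13109/29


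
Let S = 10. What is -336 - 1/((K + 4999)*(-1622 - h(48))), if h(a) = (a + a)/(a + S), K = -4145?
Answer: -13511045155/40211444 ≈ -336.00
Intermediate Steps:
h(a) = 2*a/(10 + a) (h(a) = (a + a)/(a + 10) = (2*a)/(10 + a) = 2*a/(10 + a))
-336 - 1/((K + 4999)*(-1622 - h(48))) = -336 - 1/((-4145 + 4999)*(-1622 - 2*48/(10 + 48))) = -336 - 1/(854*(-1622 - 2*48/58)) = -336 - 1/(854*(-1622 - 1*48/29)) = -336 - 1/(854*(-1622 - 48/29)) = -336 - 1/(854*(-47086/29)) = -336 - (-29)/(854*47086) = -336 - 1*(-29/40211444) = -336 + 29/40211444 = -13511045155/40211444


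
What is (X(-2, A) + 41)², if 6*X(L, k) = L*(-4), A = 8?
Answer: 16129/9 ≈ 1792.1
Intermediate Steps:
X(L, k) = -2*L/3 (X(L, k) = (L*(-4))/6 = (-4*L)/6 = -2*L/3)
(X(-2, A) + 41)² = (-⅔*(-2) + 41)² = (4/3 + 41)² = (127/3)² = 16129/9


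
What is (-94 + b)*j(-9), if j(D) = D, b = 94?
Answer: 0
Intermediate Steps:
(-94 + b)*j(-9) = (-94 + 94)*(-9) = 0*(-9) = 0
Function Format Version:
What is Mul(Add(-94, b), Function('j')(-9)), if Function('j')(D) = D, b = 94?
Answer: 0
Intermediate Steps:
Mul(Add(-94, b), Function('j')(-9)) = Mul(Add(-94, 94), -9) = Mul(0, -9) = 0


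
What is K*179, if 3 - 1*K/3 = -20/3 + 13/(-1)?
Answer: 12172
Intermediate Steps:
K = 68 (K = 9 - 3*(-20/3 + 13/(-1)) = 9 - 3*(-20*⅓ + 13*(-1)) = 9 - 3*(-20/3 - 13) = 9 - 3*(-59/3) = 9 + 59 = 68)
K*179 = 68*179 = 12172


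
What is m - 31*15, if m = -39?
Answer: -504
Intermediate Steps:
m - 31*15 = -39 - 31*15 = -39 - 465 = -504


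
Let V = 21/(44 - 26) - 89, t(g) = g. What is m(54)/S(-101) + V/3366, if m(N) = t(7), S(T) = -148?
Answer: -1613/21978 ≈ -0.073392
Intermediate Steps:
V = -527/6 (V = 21/18 - 89 = 21*(1/18) - 89 = 7/6 - 89 = -527/6 ≈ -87.833)
m(N) = 7
m(54)/S(-101) + V/3366 = 7/(-148) - 527/6/3366 = 7*(-1/148) - 527/6*1/3366 = -7/148 - 31/1188 = -1613/21978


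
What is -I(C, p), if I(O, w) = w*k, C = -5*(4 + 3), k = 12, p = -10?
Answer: 120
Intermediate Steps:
C = -35 (C = -5*7 = -35)
I(O, w) = 12*w (I(O, w) = w*12 = 12*w)
-I(C, p) = -12*(-10) = -1*(-120) = 120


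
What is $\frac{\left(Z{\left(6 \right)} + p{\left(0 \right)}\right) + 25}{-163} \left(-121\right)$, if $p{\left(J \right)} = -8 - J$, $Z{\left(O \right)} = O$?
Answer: $\frac{2783}{163} \approx 17.074$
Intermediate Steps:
$\frac{\left(Z{\left(6 \right)} + p{\left(0 \right)}\right) + 25}{-163} \left(-121\right) = \frac{\left(6 - 8\right) + 25}{-163} \left(-121\right) = - \frac{\left(6 + \left(-8 + 0\right)\right) + 25}{163} \left(-121\right) = - \frac{\left(6 - 8\right) + 25}{163} \left(-121\right) = - \frac{-2 + 25}{163} \left(-121\right) = \left(- \frac{1}{163}\right) 23 \left(-121\right) = \left(- \frac{23}{163}\right) \left(-121\right) = \frac{2783}{163}$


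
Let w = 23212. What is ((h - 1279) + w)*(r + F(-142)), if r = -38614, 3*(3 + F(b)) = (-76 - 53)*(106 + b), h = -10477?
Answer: -424662464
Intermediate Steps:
F(b) = -4561 - 43*b (F(b) = -3 + ((-76 - 53)*(106 + b))/3 = -3 + (-129*(106 + b))/3 = -3 + (-13674 - 129*b)/3 = -3 + (-4558 - 43*b) = -4561 - 43*b)
((h - 1279) + w)*(r + F(-142)) = ((-10477 - 1279) + 23212)*(-38614 + (-4561 - 43*(-142))) = (-11756 + 23212)*(-38614 + (-4561 + 6106)) = 11456*(-38614 + 1545) = 11456*(-37069) = -424662464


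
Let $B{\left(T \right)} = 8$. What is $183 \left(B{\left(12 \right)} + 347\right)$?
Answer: $64965$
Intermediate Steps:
$183 \left(B{\left(12 \right)} + 347\right) = 183 \left(8 + 347\right) = 183 \cdot 355 = 64965$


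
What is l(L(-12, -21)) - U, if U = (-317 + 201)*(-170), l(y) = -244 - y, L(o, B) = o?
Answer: -19952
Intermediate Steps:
U = 19720 (U = -116*(-170) = 19720)
l(L(-12, -21)) - U = (-244 - 1*(-12)) - 1*19720 = (-244 + 12) - 19720 = -232 - 19720 = -19952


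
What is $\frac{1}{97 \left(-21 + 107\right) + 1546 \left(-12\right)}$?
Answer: $- \frac{1}{10210} \approx -9.7943 \cdot 10^{-5}$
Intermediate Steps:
$\frac{1}{97 \left(-21 + 107\right) + 1546 \left(-12\right)} = \frac{1}{97 \cdot 86 - 18552} = \frac{1}{8342 - 18552} = \frac{1}{-10210} = - \frac{1}{10210}$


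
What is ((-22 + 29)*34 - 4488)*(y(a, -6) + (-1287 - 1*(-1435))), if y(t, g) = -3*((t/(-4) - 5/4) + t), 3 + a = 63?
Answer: -142375/2 ≈ -71188.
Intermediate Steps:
a = 60 (a = -3 + 63 = 60)
y(t, g) = 15/4 - 9*t/4 (y(t, g) = -3*((t*(-¼) - 5*¼) + t) = -3*((-t/4 - 5/4) + t) = -3*((-5/4 - t/4) + t) = -3*(-5/4 + 3*t/4) = 15/4 - 9*t/4)
((-22 + 29)*34 - 4488)*(y(a, -6) + (-1287 - 1*(-1435))) = ((-22 + 29)*34 - 4488)*((15/4 - 9/4*60) + (-1287 - 1*(-1435))) = (7*34 - 4488)*((15/4 - 135) + (-1287 + 1435)) = (238 - 4488)*(-525/4 + 148) = -4250*67/4 = -142375/2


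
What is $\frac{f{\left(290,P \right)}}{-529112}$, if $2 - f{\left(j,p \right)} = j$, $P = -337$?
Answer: $\frac{36}{66139} \approx 0.00054431$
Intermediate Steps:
$f{\left(j,p \right)} = 2 - j$
$\frac{f{\left(290,P \right)}}{-529112} = \frac{2 - 290}{-529112} = \left(2 - 290\right) \left(- \frac{1}{529112}\right) = \left(-288\right) \left(- \frac{1}{529112}\right) = \frac{36}{66139}$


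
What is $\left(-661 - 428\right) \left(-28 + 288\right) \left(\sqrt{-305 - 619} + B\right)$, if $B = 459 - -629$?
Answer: $-308056320 - 566280 i \sqrt{231} \approx -3.0806 \cdot 10^{8} - 8.6067 \cdot 10^{6} i$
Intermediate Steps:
$B = 1088$ ($B = 459 + 629 = 1088$)
$\left(-661 - 428\right) \left(-28 + 288\right) \left(\sqrt{-305 - 619} + B\right) = \left(-661 - 428\right) \left(-28 + 288\right) \left(\sqrt{-305 - 619} + 1088\right) = \left(-1089\right) 260 \left(\sqrt{-924} + 1088\right) = - 283140 \left(2 i \sqrt{231} + 1088\right) = - 283140 \left(1088 + 2 i \sqrt{231}\right) = -308056320 - 566280 i \sqrt{231}$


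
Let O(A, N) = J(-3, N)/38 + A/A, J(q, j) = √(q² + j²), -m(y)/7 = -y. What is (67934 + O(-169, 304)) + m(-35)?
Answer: 67690 + 5*√3697/38 ≈ 67698.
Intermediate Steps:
m(y) = 7*y (m(y) = -(-7)*y = 7*y)
J(q, j) = √(j² + q²)
O(A, N) = 1 + √(9 + N²)/38 (O(A, N) = √(N² + (-3)²)/38 + A/A = √(N² + 9)*(1/38) + 1 = √(9 + N²)*(1/38) + 1 = √(9 + N²)/38 + 1 = 1 + √(9 + N²)/38)
(67934 + O(-169, 304)) + m(-35) = (67934 + (1 + √(9 + 304²)/38)) + 7*(-35) = (67934 + (1 + √(9 + 92416)/38)) - 245 = (67934 + (1 + √92425/38)) - 245 = (67934 + (1 + (5*√3697)/38)) - 245 = (67934 + (1 + 5*√3697/38)) - 245 = (67935 + 5*√3697/38) - 245 = 67690 + 5*√3697/38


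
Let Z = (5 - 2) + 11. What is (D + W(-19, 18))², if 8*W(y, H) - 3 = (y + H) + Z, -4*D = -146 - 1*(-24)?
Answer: 4225/4 ≈ 1056.3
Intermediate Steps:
D = 61/2 (D = -(-146 - 1*(-24))/4 = -(-146 + 24)/4 = -¼*(-122) = 61/2 ≈ 30.500)
Z = 14 (Z = 3 + 11 = 14)
W(y, H) = 17/8 + H/8 + y/8 (W(y, H) = 3/8 + ((y + H) + 14)/8 = 3/8 + ((H + y) + 14)/8 = 3/8 + (14 + H + y)/8 = 3/8 + (7/4 + H/8 + y/8) = 17/8 + H/8 + y/8)
(D + W(-19, 18))² = (61/2 + (17/8 + (⅛)*18 + (⅛)*(-19)))² = (61/2 + (17/8 + 9/4 - 19/8))² = (61/2 + 2)² = (65/2)² = 4225/4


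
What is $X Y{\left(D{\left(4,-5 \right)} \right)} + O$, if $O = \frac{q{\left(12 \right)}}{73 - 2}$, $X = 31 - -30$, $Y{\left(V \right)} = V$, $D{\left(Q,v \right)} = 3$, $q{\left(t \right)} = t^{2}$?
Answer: $\frac{13137}{71} \approx 185.03$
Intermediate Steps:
$X = 61$ ($X = 31 + 30 = 61$)
$O = \frac{144}{71}$ ($O = \frac{12^{2}}{73 - 2} = \frac{144}{73 - 2} = \frac{144}{71} \approx 2.0282$)
$X Y{\left(D{\left(4,-5 \right)} \right)} + O = 61 \cdot 3 + \frac{144}{71} = 183 + \frac{144}{71} = \frac{13137}{71}$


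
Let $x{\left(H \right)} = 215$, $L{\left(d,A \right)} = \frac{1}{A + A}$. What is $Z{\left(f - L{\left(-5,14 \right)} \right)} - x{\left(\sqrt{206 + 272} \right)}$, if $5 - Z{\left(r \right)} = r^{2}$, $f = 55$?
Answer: $- \frac{2533161}{784} \approx -3231.1$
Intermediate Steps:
$L{\left(d,A \right)} = \frac{1}{2 A}$
$Z{\left(r \right)} = 5 - r^{2}$
$Z{\left(f - L{\left(-5,14 \right)} \right)} - x{\left(\sqrt{206 + 272} \right)} = \left(5 - \left(55 - \frac{1}{2 \cdot 14}\right)^{2}\right) - 215 = \left(5 - \left(55 - \frac{1}{2} \cdot \frac{1}{14}\right)^{2}\right) - 215 = \left(5 - \left(55 - \frac{1}{28}\right)^{2}\right) - 215 = \left(5 - \left(\frac{1539}{28}\right)^{2}\right) - 215 = \left(5 - \frac{2368521}{784}\right) - 215 = - \frac{2364601}{784} - 215 = - \frac{2533161}{784}$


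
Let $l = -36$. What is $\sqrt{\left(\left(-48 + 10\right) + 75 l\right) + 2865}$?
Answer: $\sqrt{127} \approx 11.269$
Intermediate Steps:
$\sqrt{\left(\left(-48 + 10\right) + 75 l\right) + 2865} = \sqrt{\left(\left(-48 + 10\right) + 75 \left(-36\right)\right) + 2865} = \sqrt{\left(-38 - 2700\right) + 2865} = \sqrt{-2738 + 2865} = \sqrt{127}$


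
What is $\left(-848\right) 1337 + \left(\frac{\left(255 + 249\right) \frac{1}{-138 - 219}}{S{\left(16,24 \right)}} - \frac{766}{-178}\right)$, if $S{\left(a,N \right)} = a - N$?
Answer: $- \frac{1715396310}{1513} \approx -1.1338 \cdot 10^{6}$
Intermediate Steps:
$\left(-848\right) 1337 + \left(\frac{\left(255 + 249\right) \frac{1}{-138 - 219}}{S{\left(16,24 \right)}} - \frac{766}{-178}\right) = \left(-848\right) 1337 + \left(\frac{\left(255 + 249\right) \frac{1}{-138 - 219}}{16 - 24} - \frac{766}{-178}\right) = -1133776 + \left(\frac{504 \frac{1}{-357}}{16 - 24} - - \frac{383}{89}\right) = -1133776 + \left(\frac{504 \left(- \frac{1}{357}\right)}{-8} + \frac{383}{89}\right) = -1133776 + \left(\left(- \frac{24}{17}\right) \left(- \frac{1}{8}\right) + \frac{383}{89}\right) = -1133776 + \left(\frac{3}{17} + \frac{383}{89}\right) = -1133776 + \frac{6778}{1513} = - \frac{1715396310}{1513}$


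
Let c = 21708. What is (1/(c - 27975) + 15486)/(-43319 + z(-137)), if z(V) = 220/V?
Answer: -13295954257/37194162441 ≈ -0.35747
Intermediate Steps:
(1/(c - 27975) + 15486)/(-43319 + z(-137)) = (1/(21708 - 27975) + 15486)/(-43319 + 220/(-137)) = (1/(-6267) + 15486)/(-43319 + 220*(-1/137)) = (-1/6267 + 15486)/(-43319 - 220/137) = 97050761/(6267*(-5934923/137)) = (97050761/6267)*(-137/5934923) = -13295954257/37194162441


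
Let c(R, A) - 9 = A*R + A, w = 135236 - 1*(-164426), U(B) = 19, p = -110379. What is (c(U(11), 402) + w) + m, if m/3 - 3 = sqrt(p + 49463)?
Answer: 307720 + 6*I*sqrt(15229) ≈ 3.0772e+5 + 740.43*I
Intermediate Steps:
w = 299662 (w = 135236 + 164426 = 299662)
c(R, A) = 9 + A + A*R (c(R, A) = 9 + (A*R + A) = 9 + (A + A*R) = 9 + A + A*R)
m = 9 + 6*I*sqrt(15229) (m = 9 + 3*sqrt(-110379 + 49463) = 9 + 3*sqrt(-60916) = 9 + 3*(2*I*sqrt(15229)) = 9 + 6*I*sqrt(15229) ≈ 9.0 + 740.43*I)
(c(U(11), 402) + w) + m = ((9 + 402 + 402*19) + 299662) + (9 + 6*I*sqrt(15229)) = ((9 + 402 + 7638) + 299662) + (9 + 6*I*sqrt(15229)) = (8049 + 299662) + (9 + 6*I*sqrt(15229)) = 307711 + (9 + 6*I*sqrt(15229)) = 307720 + 6*I*sqrt(15229)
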